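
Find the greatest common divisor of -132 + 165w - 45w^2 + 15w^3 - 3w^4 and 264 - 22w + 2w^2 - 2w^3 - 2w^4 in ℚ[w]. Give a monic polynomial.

11 + w^2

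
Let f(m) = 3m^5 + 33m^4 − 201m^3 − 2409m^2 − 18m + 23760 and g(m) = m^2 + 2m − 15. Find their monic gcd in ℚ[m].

m^2 + 2m − 15

Apply the Euclidean algorithm:
  3m^5 + 33m^4 − 201m^3 − 2409m^2 − 18m + 23760 = (3m^3 + 27m^2 − 210m − 1584)(m^2 + 2m − 15) + (0)
The last nonzero remainder m^2 + 2m − 15 is already monic.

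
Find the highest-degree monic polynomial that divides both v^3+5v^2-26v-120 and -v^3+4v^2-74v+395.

v-5

Apply the Euclidean algorithm:
  v^3+5v^2-26v-120 = (-1)(-v^3+4v^2-74v+395) + (9v^2-100v+275)
  -v^3+4v^2-74v+395 = (-(1/9)v-64/81)(9v^2-100v+275) + (-(9919/81)v+49595/81)
  9v^2-100v+275 = (-(729/9919)v+4455/9919)(-(9919/81)v+49595/81) + (0)
Last nonzero remainder: -(9919/81)v+49595/81. Dividing through by -9919/81 gives the monic gcd v-5.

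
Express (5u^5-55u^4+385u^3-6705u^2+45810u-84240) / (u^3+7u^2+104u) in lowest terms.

(5u^3-90u^2+495u-810)/(u)

Euclidean algorithm in ℚ[u]:
  5u^5-55u^4+385u^3-6705u^2+45810u-84240 = (5u^2-90u+495)(u^3+7u^2+104u) + (-810u^2-5670u-84240)
  u^3+7u^2+104u = (-(1/810)u)(-810u^2-5670u-84240) + (0)
Last nonzero remainder: -810u^2-5670u-84240. Dividing through by -810 gives the monic gcd u^2+7u+104.
Cancel u^2+7u+104 from numerator and denominator to get the reduced form.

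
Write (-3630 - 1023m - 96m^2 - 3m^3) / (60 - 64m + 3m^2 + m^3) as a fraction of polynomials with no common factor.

(-363 - 66m - 3m^2)/(6 - 7m + m^2)

Repeated division with remainder:
  -3m^3 - 96m^2 - 1023m - 3630 = (-3)(m^3 + 3m^2 - 64m + 60) + (-87m^2 - 1215m - 3450)
  m^3 + 3m^2 - 64m + 60 = (-(1/87)m + 106/841)(-87m^2 - 1215m - 3450) + ((41616/841)m + 416160/841)
  -87m^2 - 1215m - 3450 = (-(24389/13872)m - 96715/13872)((41616/841)m + 416160/841) + (0)
Last nonzero remainder: (41616/841)m + 416160/841. Dividing through by 41616/841 gives the monic gcd m + 10.
Cancel m + 10 from numerator and denominator to get the reduced form.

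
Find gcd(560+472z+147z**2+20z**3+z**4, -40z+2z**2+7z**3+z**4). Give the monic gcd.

20+9z+z**2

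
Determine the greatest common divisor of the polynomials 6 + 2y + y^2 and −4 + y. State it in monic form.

By polynomial division,
  y^2 + 2y + 6 = (y + 6)(y − 4) + (30)
  y − 4 = ((1/30)y − 2/15)(30) + (0)
The last nonzero remainder is the constant 30, so the polynomials are coprime and gcd = 1.

1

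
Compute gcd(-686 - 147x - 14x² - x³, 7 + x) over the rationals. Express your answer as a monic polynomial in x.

7 + x

Euclidean algorithm in ℚ[x]:
  -x³ - 14x² - 147x - 686 = (-x² - 7x - 98)(x + 7) + (0)
The last nonzero remainder x + 7 is already monic.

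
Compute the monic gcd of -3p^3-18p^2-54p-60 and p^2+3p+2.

p+2

Repeated division with remainder:
  -3p^3-18p^2-54p-60 = (-3p-9)(p^2+3p+2) + (-21p-42)
  p^2+3p+2 = (-(1/21)p-1/21)(-21p-42) + (0)
Last nonzero remainder: -21p-42. Dividing through by -21 gives the monic gcd p+2.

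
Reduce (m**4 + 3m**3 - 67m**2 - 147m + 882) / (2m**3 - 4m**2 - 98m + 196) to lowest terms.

(m**2 + 3m - 18)/(2m - 4)

Apply the Euclidean algorithm:
  m**4 + 3m**3 - 67m**2 - 147m + 882 = ((1/2)m + 5/2)(2m**3 - 4m**2 - 98m + 196) + (-8m**2 + 392)
  2m**3 - 4m**2 - 98m + 196 = (-(1/4)m + 1/2)(-8m**2 + 392) + (0)
Last nonzero remainder: -8m**2 + 392. Dividing through by -8 gives the monic gcd m**2 - 49.
Cancel m**2 - 49 from numerator and denominator to get the reduced form.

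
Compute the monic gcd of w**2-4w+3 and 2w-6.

By polynomial division,
  w**2-4w+3 = ((1/2)w-1/2)(2w-6) + (0)
Last nonzero remainder: 2w-6. Dividing through by 2 gives the monic gcd w-3.

w-3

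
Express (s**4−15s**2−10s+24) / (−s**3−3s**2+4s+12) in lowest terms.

(−s**2+5s−4)/(s−2)

Repeated division with remainder:
  s**4−15s**2−10s+24 = (−s+3)(−s**3−3s**2+4s+12) + (−2s**2−10s−12)
  −s**3−3s**2+4s+12 = ((1/2)s−1)(−2s**2−10s−12) + (0)
Last nonzero remainder: −2s**2−10s−12. Dividing through by −2 gives the monic gcd s**2+5s+6.
Cancel s**2+5s+6 from numerator and denominator to get the reduced form.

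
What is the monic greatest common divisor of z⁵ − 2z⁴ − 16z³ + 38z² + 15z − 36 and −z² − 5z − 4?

z² + 5z + 4

Repeated division with remainder:
  z⁵ − 2z⁴ − 16z³ + 38z² + 15z − 36 = (−z³ + 7z² − 15z + 9)(−z² − 5z − 4) + (0)
Last nonzero remainder: −z² − 5z − 4. Dividing through by −1 gives the monic gcd z² + 5z + 4.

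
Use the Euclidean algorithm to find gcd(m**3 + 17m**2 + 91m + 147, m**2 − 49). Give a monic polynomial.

m + 7

Apply the Euclidean algorithm:
  m**3 + 17m**2 + 91m + 147 = (m + 17)(m**2 − 49) + (140m + 980)
  m**2 − 49 = ((1/140)m − 1/20)(140m + 980) + (0)
Last nonzero remainder: 140m + 980. Dividing through by 140 gives the monic gcd m + 7.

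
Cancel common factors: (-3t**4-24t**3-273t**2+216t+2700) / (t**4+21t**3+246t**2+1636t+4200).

(-3t**2+27)/(t**2+13t+42)

Apply the Euclidean algorithm:
  -3t**4-24t**3-273t**2+216t+2700 = (-3)(t**4+21t**3+246t**2+1636t+4200) + (39t**3+465t**2+5124t+15300)
  t**4+21t**3+246t**2+1636t+4200 = ((1/39)t+118/507)(39t**3+465t**2+5124t+15300) + ((1080/169)t**2+(8640/169)t+108000/169)
  39t**3+465t**2+5124t+15300 = ((2197/360)t+2873/120)((1080/169)t**2+(8640/169)t+108000/169) + (0)
Last nonzero remainder: (1080/169)t**2+(8640/169)t+108000/169. Dividing through by 1080/169 gives the monic gcd t**2+8t+100.
Cancel t**2+8t+100 from numerator and denominator to get the reduced form.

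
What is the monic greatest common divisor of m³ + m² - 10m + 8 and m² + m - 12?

m + 4

Euclidean algorithm in ℚ[m]:
  m³ + m² - 10m + 8 = (m)(m² + m - 12) + (2m + 8)
  m² + m - 12 = ((1/2)m - 3/2)(2m + 8) + (0)
Last nonzero remainder: 2m + 8. Dividing through by 2 gives the monic gcd m + 4.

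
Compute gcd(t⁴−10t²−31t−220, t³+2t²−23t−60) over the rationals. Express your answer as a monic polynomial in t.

t²−t−20

Apply the Euclidean algorithm:
  t⁴−10t²−31t−220 = (t−2)(t³+2t²−23t−60) + (17t²−17t−340)
  t³+2t²−23t−60 = ((1/17)t+3/17)(17t²−17t−340) + (0)
Last nonzero remainder: 17t²−17t−340. Dividing through by 17 gives the monic gcd t²−t−20.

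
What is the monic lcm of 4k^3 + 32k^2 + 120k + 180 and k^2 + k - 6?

k^4 + 6k^3 + 14k^2 - 15k - 90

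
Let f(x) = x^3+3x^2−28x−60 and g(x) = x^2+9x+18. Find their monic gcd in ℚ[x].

x+6

Euclidean algorithm in ℚ[x]:
  x^3+3x^2−28x−60 = (x−6)(x^2+9x+18) + (8x+48)
  x^2+9x+18 = ((1/8)x+3/8)(8x+48) + (0)
Last nonzero remainder: 8x+48. Dividing through by 8 gives the monic gcd x+6.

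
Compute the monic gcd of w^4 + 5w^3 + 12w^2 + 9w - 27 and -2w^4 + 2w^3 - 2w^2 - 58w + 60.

Apply the Euclidean algorithm:
  w^4 + 5w^3 + 12w^2 + 9w - 27 = (-1/2)(-2w^4 + 2w^3 - 2w^2 - 58w + 60) + (6w^3 + 11w^2 - 20w + 3)
  -2w^4 + 2w^3 - 2w^2 - 58w + 60 = (-(1/3)w + 17/18)(6w^3 + 11w^2 - 20w + 3) + (-(343/18)w^2 - (343/9)w + 343/6)
  6w^3 + 11w^2 - 20w + 3 = (-(108/343)w + 18/343)(-(343/18)w^2 - (343/9)w + 343/6) + (0)
Last nonzero remainder: -(343/18)w^2 - (343/9)w + 343/6. Dividing through by -343/18 gives the monic gcd w^2 + 2w - 3.

w^2 + 2w - 3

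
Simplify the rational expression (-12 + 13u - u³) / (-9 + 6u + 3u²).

(12 - u - u²)/(9 + 3u)

Apply the Euclidean algorithm:
  -u³ + 13u - 12 = (-(1/3)u + 2/3)(3u² + 6u - 9) + (6u - 6)
  3u² + 6u - 9 = ((1/2)u + 3/2)(6u - 6) + (0)
Last nonzero remainder: 6u - 6. Dividing through by 6 gives the monic gcd u - 1.
Cancel u - 1 from numerator and denominator to get the reduced form.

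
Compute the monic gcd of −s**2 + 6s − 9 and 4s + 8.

By polynomial division,
  −s**2 + 6s − 9 = (−(1/4)s + 2)(4s + 8) + (−25)
  4s + 8 = (−(4/25)s − 8/25)(−25) + (0)
The last nonzero remainder is the constant −25, so the polynomials are coprime and gcd = 1.

1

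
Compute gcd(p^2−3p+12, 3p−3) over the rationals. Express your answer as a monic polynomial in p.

1

Euclidean algorithm in ℚ[p]:
  p^2−3p+12 = ((1/3)p−2/3)(3p−3) + (10)
  3p−3 = ((3/10)p−3/10)(10) + (0)
The last nonzero remainder is the constant 10, so the polynomials are coprime and gcd = 1.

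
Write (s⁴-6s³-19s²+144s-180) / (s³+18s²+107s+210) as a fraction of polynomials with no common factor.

Apply the Euclidean algorithm:
  s⁴-6s³-19s²+144s-180 = (s-24)(s³+18s²+107s+210) + (306s²+2502s+4860)
  s³+18s²+107s+210 = ((1/306)s+167/5202)(306s²+2502s+4860) + ((3120/289)s+15600/289)
  306s²+2502s+4860 = ((14739/520)s+23409/260)((3120/289)s+15600/289) + (0)
Last nonzero remainder: (3120/289)s+15600/289. Dividing through by 3120/289 gives the monic gcd s+5.
Cancel s+5 from numerator and denominator to get the reduced form.

(s³-11s²+36s-36)/(s²+13s+42)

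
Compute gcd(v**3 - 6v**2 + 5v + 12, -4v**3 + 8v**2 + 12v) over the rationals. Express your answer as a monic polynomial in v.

v**2 - 2v - 3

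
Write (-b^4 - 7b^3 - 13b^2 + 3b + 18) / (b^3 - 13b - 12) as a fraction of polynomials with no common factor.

(-b^3 - 4b^2 - b + 6)/(b^2 - 3b - 4)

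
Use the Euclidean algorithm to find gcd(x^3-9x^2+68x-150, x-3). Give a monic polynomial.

Euclidean algorithm in ℚ[x]:
  x^3-9x^2+68x-150 = (x^2-6x+50)(x-3) + (0)
The last nonzero remainder x-3 is already monic.

x-3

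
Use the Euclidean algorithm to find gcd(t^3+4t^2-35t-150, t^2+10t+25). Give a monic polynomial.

By polynomial division,
  t^3+4t^2-35t-150 = (t-6)(t^2+10t+25) + (0)
The last nonzero remainder t^2+10t+25 is already monic.

t^2+10t+25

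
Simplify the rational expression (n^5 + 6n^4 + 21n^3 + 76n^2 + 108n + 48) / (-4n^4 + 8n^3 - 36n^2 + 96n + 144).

(-n^2 - 5n - 4)/(4n - 12)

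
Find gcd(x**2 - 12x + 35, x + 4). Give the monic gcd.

1

Euclidean algorithm in ℚ[x]:
  x**2 - 12x + 35 = (x - 16)(x + 4) + (99)
  x + 4 = ((1/99)x + 4/99)(99) + (0)
The last nonzero remainder is the constant 99, so the polynomials are coprime and gcd = 1.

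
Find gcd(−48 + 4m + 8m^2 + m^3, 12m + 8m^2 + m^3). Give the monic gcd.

6 + m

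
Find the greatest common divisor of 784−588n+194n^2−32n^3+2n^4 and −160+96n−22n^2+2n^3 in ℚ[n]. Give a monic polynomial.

Euclidean algorithm in ℚ[n]:
  2n^4−32n^3+194n^2−588n+784 = (n−5)(2n^3−22n^2+96n−160) + (−12n^2+52n−16)
  2n^3−22n^2+96n−160 = (−(1/6)n+10/9)(−12n^2+52n−16) + ((320/9)n−1280/9)
  −12n^2+52n−16 = (−(27/80)n+9/80)((320/9)n−1280/9) + (0)
Last nonzero remainder: (320/9)n−1280/9. Dividing through by 320/9 gives the monic gcd n−4.

−4+n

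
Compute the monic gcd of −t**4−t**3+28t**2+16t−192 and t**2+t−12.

Apply the Euclidean algorithm:
  −t**4−t**3+28t**2+16t−192 = (−t**2+16)(t**2+t−12) + (0)
The last nonzero remainder t**2+t−12 is already monic.

t**2+t−12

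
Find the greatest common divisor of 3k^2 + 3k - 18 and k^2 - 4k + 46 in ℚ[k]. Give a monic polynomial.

1

Apply the Euclidean algorithm:
  3k^2 + 3k - 18 = (3)(k^2 - 4k + 46) + (15k - 156)
  k^2 - 4k + 46 = ((1/15)k + 32/75)(15k - 156) + (2814/25)
  15k - 156 = ((125/938)k - 650/469)(2814/25) + (0)
The last nonzero remainder is the constant 2814/25, so the polynomials are coprime and gcd = 1.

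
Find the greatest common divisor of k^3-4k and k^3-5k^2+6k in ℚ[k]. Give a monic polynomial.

Euclidean algorithm in ℚ[k]:
  k^3-4k = (k^3-5k^2+6k) + (5k^2-10k)
  k^3-5k^2+6k = ((1/5)k-3/5)(5k^2-10k) + (0)
Last nonzero remainder: 5k^2-10k. Dividing through by 5 gives the monic gcd k^2-2k.

k^2-2k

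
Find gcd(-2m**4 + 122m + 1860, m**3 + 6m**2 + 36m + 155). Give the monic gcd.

m**3 + 6m**2 + 36m + 155

By polynomial division,
  -2m**4 + 122m + 1860 = (-2m + 12)(m**3 + 6m**2 + 36m + 155) + (0)
The last nonzero remainder m**3 + 6m**2 + 36m + 155 is already monic.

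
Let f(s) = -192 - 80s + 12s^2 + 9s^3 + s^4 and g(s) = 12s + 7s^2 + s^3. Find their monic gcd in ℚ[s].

4 + s

By polynomial division,
  s^4 + 9s^3 + 12s^2 - 80s - 192 = (s + 2)(s^3 + 7s^2 + 12s) + (-14s^2 - 104s - 192)
  s^3 + 7s^2 + 12s = (-(1/14)s + 3/98)(-14s^2 - 104s - 192) + ((72/49)s + 288/49)
  -14s^2 - 104s - 192 = (-(343/36)s - 98/3)((72/49)s + 288/49) + (0)
Last nonzero remainder: (72/49)s + 288/49. Dividing through by 72/49 gives the monic gcd s + 4.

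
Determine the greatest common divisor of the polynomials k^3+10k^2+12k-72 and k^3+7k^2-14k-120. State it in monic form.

Apply the Euclidean algorithm:
  k^3+10k^2+12k-72 = (k^3+7k^2-14k-120) + (3k^2+26k+48)
  k^3+7k^2-14k-120 = ((1/3)k-5/9)(3k^2+26k+48) + (-(140/9)k-280/3)
  3k^2+26k+48 = (-(27/140)k-18/35)(-(140/9)k-280/3) + (0)
Last nonzero remainder: -(140/9)k-280/3. Dividing through by -140/9 gives the monic gcd k+6.

k+6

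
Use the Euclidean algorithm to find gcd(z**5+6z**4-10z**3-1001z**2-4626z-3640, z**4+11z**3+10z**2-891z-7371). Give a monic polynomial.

z**2+11z+91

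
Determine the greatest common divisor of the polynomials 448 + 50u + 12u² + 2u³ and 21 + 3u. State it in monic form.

By polynomial division,
  2u³ + 12u² + 50u + 448 = ((2/3)u² - (2/3)u + 64/3)(3u + 21) + (0)
Last nonzero remainder: 3u + 21. Dividing through by 3 gives the monic gcd u + 7.

7 + u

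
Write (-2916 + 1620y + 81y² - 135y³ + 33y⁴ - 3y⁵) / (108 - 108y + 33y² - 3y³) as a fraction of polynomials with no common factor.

(81 + 9y - 3y² + y³)/(-3 + y)

Repeated division with remainder:
  -3y⁵ + 33y⁴ - 135y³ + 81y² + 1620y - 2916 = (y² + 9)(-3y³ + 33y² - 108y + 108) + (-324y² + 2592y - 3888)
  -3y³ + 33y² - 108y + 108 = ((1/108)y - 1/36)(-324y² + 2592y - 3888) + (0)
Last nonzero remainder: -324y² + 2592y - 3888. Dividing through by -324 gives the monic gcd y² - 8y + 12.
Cancel y² - 8y + 12 from numerator and denominator to get the reduced form.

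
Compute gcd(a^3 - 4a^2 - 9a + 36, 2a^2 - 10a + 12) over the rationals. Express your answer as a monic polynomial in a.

a - 3

Euclidean algorithm in ℚ[a]:
  a^3 - 4a^2 - 9a + 36 = ((1/2)a + 1/2)(2a^2 - 10a + 12) + (-10a + 30)
  2a^2 - 10a + 12 = (-(1/5)a + 2/5)(-10a + 30) + (0)
Last nonzero remainder: -10a + 30. Dividing through by -10 gives the monic gcd a - 3.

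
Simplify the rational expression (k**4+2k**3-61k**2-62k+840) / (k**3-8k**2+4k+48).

Euclidean algorithm in ℚ[k]:
  k**4+2k**3-61k**2-62k+840 = (k+10)(k**3-8k**2+4k+48) + (15k**2-150k+360)
  k**3-8k**2+4k+48 = ((1/15)k+2/15)(15k**2-150k+360) + (0)
Last nonzero remainder: 15k**2-150k+360. Dividing through by 15 gives the monic gcd k**2-10k+24.
Cancel k**2-10k+24 from numerator and denominator to get the reduced form.

(k**2+12k+35)/(k+2)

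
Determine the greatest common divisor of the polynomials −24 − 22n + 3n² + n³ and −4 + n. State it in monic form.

−4 + n

By polynomial division,
  n³ + 3n² − 22n − 24 = (n² + 7n + 6)(n − 4) + (0)
The last nonzero remainder n − 4 is already monic.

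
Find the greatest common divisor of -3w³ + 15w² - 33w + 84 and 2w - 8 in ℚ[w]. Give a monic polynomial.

Apply the Euclidean algorithm:
  -3w³ + 15w² - 33w + 84 = (-(3/2)w² + (3/2)w - 21/2)(2w - 8) + (0)
Last nonzero remainder: 2w - 8. Dividing through by 2 gives the monic gcd w - 4.

w - 4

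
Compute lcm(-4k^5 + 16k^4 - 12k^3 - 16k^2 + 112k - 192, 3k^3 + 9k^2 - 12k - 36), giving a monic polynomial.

Euclidean algorithm in ℚ[k]:
  -4k^5 + 16k^4 - 12k^3 - 16k^2 + 112k - 192 = (-(4/3)k^2 + (28/3)k - 112/3)(3k^3 + 9k^2 - 12k - 36) + (384k^2 - 1536)
  3k^3 + 9k^2 - 12k - 36 = ((1/128)k + 3/128)(384k^2 - 1536) + (0)
Last nonzero remainder: 384k^2 - 1536. Dividing through by 384 gives the monic gcd k^2 - 4.
Then lcm(f, g) = f·g / gcd(f, g); expanding and making the result monic gives the answer.

k^6 - k^5 - 9k^4 + 13k^3 - 16k^2 - 36k + 144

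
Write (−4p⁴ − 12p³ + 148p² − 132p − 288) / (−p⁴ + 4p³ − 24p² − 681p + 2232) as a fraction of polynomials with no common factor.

Euclidean algorithm in ℚ[p]:
  −4p⁴ − 12p³ + 148p² − 132p − 288 = (4)(−p⁴ + 4p³ − 24p² − 681p + 2232) + (−28p³ + 244p² + 2592p − 9216)
  −p⁴ + 4p³ − 24p² − 681p + 2232 = ((1/28)p + 33/196)(−28p³ + 244p² + 2592p − 9216) + (−(7725/49)p² − (38625/49)p + 185400/49)
  −28p³ + 244p² + 2592p − 9216 = ((1372/7725)p − 6272/2575)(−(7725/49)p² − (38625/49)p + 185400/49) + (0)
Last nonzero remainder: −(7725/49)p² − (38625/49)p + 185400/49. Dividing through by −7725/49 gives the monic gcd p² + 5p − 24.
Cancel p² + 5p − 24 from numerator and denominator to get the reduced form.

(4p² − 8p − 12)/(p² − 9p + 93)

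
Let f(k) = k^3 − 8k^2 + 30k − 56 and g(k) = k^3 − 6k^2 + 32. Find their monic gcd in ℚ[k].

By polynomial division,
  k^3 − 8k^2 + 30k − 56 = (k^3 − 6k^2 + 32) + (−2k^2 + 30k − 88)
  k^3 − 6k^2 + 32 = (−(1/2)k − 9/2)(−2k^2 + 30k − 88) + (91k − 364)
  −2k^2 + 30k − 88 = (−(2/91)k + 22/91)(91k − 364) + (0)
Last nonzero remainder: 91k − 364. Dividing through by 91 gives the monic gcd k − 4.

k − 4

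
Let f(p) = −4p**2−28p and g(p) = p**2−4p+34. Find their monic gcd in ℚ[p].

1

Euclidean algorithm in ℚ[p]:
  −4p**2−28p = (−4)(p**2−4p+34) + (−44p+136)
  p**2−4p+34 = (−(1/44)p+5/242)(−44p+136) + (3774/121)
  −44p+136 = (−(2662/1887)p+484/111)(3774/121) + (0)
The last nonzero remainder is the constant 3774/121, so the polynomials are coprime and gcd = 1.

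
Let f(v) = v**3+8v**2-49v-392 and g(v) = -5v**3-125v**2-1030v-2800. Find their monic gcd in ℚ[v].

v**2+15v+56

Euclidean algorithm in ℚ[v]:
  v**3+8v**2-49v-392 = (-1/5)(-5v**3-125v**2-1030v-2800) + (-17v**2-255v-952)
  -5v**3-125v**2-1030v-2800 = ((5/17)v+50/17)(-17v**2-255v-952) + (0)
Last nonzero remainder: -17v**2-255v-952. Dividing through by -17 gives the monic gcd v**2+15v+56.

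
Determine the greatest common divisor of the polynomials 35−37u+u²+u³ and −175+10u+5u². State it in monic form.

−35+2u+u²

By polynomial division,
  u³+u²−37u+35 = ((1/5)u−1/5)(5u²+10u−175) + (0)
Last nonzero remainder: 5u²+10u−175. Dividing through by 5 gives the monic gcd u²+2u−35.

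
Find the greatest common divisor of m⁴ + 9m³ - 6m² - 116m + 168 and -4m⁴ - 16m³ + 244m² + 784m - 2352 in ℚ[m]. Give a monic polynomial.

Euclidean algorithm in ℚ[m]:
  m⁴ + 9m³ - 6m² - 116m + 168 = (-1/4)(-4m⁴ - 16m³ + 244m² + 784m - 2352) + (5m³ + 55m² + 80m - 420)
  -4m⁴ - 16m³ + 244m² + 784m - 2352 = (-(4/5)m + 28/5)(5m³ + 55m² + 80m - 420) + (0)
Last nonzero remainder: 5m³ + 55m² + 80m - 420. Dividing through by 5 gives the monic gcd m³ + 11m² + 16m - 84.

m³ + 11m² + 16m - 84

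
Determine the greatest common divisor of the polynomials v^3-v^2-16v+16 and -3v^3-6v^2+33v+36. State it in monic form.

v+4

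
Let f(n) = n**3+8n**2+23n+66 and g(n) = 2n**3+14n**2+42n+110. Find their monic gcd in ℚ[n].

n**2+2n+11

Euclidean algorithm in ℚ[n]:
  n**3+8n**2+23n+66 = (1/2)(2n**3+14n**2+42n+110) + (n**2+2n+11)
  2n**3+14n**2+42n+110 = (2n+10)(n**2+2n+11) + (0)
The last nonzero remainder n**2+2n+11 is already monic.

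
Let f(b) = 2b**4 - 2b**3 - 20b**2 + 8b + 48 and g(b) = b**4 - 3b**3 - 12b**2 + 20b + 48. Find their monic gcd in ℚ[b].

Euclidean algorithm in ℚ[b]:
  2b**4 - 2b**3 - 20b**2 + 8b + 48 = (2)(b**4 - 3b**3 - 12b**2 + 20b + 48) + (4b**3 + 4b**2 - 32b - 48)
  b**4 - 3b**3 - 12b**2 + 20b + 48 = ((1/4)b - 1)(4b**3 + 4b**2 - 32b - 48) + (0)
Last nonzero remainder: 4b**3 + 4b**2 - 32b - 48. Dividing through by 4 gives the monic gcd b**3 + b**2 - 8b - 12.

b**3 + b**2 - 8b - 12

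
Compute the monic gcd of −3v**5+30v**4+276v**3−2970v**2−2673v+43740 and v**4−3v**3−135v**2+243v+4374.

v**3−9v**2−81v+729

By polynomial division,
  −3v**5+30v**4+276v**3−2970v**2−2673v+43740 = (−3v+21)(v**4−3v**3−135v**2+243v+4374) + (−66v**3+594v**2+5346v−48114)
  v**4−3v**3−135v**2+243v+4374 = (−(1/66)v−1/11)(−66v**3+594v**2+5346v−48114) + (0)
Last nonzero remainder: −66v**3+594v**2+5346v−48114. Dividing through by −66 gives the monic gcd v**3−9v**2−81v+729.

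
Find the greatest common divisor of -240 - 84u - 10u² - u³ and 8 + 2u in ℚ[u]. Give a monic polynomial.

4 + u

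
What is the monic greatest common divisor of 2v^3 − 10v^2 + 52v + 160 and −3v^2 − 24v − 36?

v + 2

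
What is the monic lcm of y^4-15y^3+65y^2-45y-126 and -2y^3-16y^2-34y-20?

y^6-8y^5-30y^4+260y^3+209y^2-1332y-1260

Repeated division with remainder:
  y^4-15y^3+65y^2-45y-126 = (-(1/2)y+23/2)(-2y^3-16y^2-34y-20) + (232y^2+336y+104)
  -2y^3-16y^2-34y-20 = (-(1/116)y-95/1682)(232y^2+336y+104) + (-(11880/841)y-11880/841)
  232y^2+336y+104 = (-(24389/1485)y-10933/1485)(-(11880/841)y-11880/841) + (0)
Last nonzero remainder: -(11880/841)y-11880/841. Dividing through by -11880/841 gives the monic gcd y+1.
Then lcm(f, g) = f·g / gcd(f, g); expanding and making the result monic gives the answer.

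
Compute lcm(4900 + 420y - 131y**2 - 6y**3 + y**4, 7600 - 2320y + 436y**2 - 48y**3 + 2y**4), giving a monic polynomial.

186200 - 3640y - 1758y**2 + 716y**3 - 69y**4 - 10y**5 + y**6

Euclidean algorithm in ℚ[y]:
  y**4 - 6y**3 - 131y**2 + 420y + 4900 = (1/2)(2y**4 - 48y**3 + 436y**2 - 2320y + 7600) + (18y**3 - 349y**2 + 1580y + 1100)
  2y**4 - 48y**3 + 436y**2 - 2320y + 7600 = ((1/9)y - 83/162)(18y**3 - 349y**2 + 1580y + 1100) + ((13225/162)y**2 - (132250/81)y + 661250/81)
  18y**3 - 349y**2 + 1580y + 1100 = ((2916/13225)y + 1782/13225)((13225/162)y**2 - (132250/81)y + 661250/81) + (0)
Last nonzero remainder: (13225/162)y**2 - (132250/81)y + 661250/81. Dividing through by 13225/162 gives the monic gcd y**2 - 20y + 100.
Then lcm(f, g) = f·g / gcd(f, g); expanding and making the result monic gives the answer.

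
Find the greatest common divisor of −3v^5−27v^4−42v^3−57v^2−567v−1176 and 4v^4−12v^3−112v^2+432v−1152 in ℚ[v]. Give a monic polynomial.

v^2−3v+8

Repeated division with remainder:
  −3v^5−27v^4−42v^3−57v^2−567v−1176 = (−(3/4)v−9)(4v^4−12v^3−112v^2+432v−1152) + (−234v^3−741v^2+2457v−11544)
  4v^4−12v^3−112v^2+432v−1152 = (−(2/117)v+37/351)(−234v^3−741v^2+2457v−11544) + ((73/9)v^2−(73/3)v+584/9)
  −234v^3−741v^2+2457v−11544 = (−(2106/73)v−12987/73)((73/9)v^2−(73/3)v+584/9) + (0)
Last nonzero remainder: (73/9)v^2−(73/3)v+584/9. Dividing through by 73/9 gives the monic gcd v^2−3v+8.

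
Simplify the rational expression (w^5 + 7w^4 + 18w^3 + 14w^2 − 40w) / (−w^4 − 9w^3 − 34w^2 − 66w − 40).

Apply the Euclidean algorithm:
  w^5 + 7w^4 + 18w^3 + 14w^2 − 40w = (−w + 2)(−w^4 − 9w^3 − 34w^2 − 66w − 40) + (2w^3 + 16w^2 + 52w + 80)
  −w^4 − 9w^3 − 34w^2 − 66w − 40 = (−(1/2)w − 1/2)(2w^3 + 16w^2 + 52w + 80) + (0)
Last nonzero remainder: 2w^3 + 16w^2 + 52w + 80. Dividing through by 2 gives the monic gcd w^3 + 8w^2 + 26w + 40.
Cancel w^3 + 8w^2 + 26w + 40 from numerator and denominator to get the reduced form.

(−w^2 + w)/(w + 1)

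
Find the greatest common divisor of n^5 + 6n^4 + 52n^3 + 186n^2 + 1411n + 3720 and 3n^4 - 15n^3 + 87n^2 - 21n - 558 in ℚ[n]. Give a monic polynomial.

Euclidean algorithm in ℚ[n]:
  n^5 + 6n^4 + 52n^3 + 186n^2 + 1411n + 3720 = ((1/3)n + 11/3)(3n^4 - 15n^3 + 87n^2 - 21n - 558) + (78n^3 - 126n^2 + 1674n + 5766)
  3n^4 - 15n^3 + 87n^2 - 21n - 558 = ((1/26)n - 22/169)(78n^3 - 126n^2 + 1674n + 5766) + ((1050/169)n^2 - (4200/169)n + 32550/169)
  78n^3 - 126n^2 + 1674n + 5766 = ((2197/175)n + 5239/175)((1050/169)n^2 - (4200/169)n + 32550/169) + (0)
Last nonzero remainder: (1050/169)n^2 - (4200/169)n + 32550/169. Dividing through by 1050/169 gives the monic gcd n^2 - 4n + 31.

n^2 - 4n + 31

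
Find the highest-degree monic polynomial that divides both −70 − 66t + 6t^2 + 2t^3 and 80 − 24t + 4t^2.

1

Repeated division with remainder:
  2t^3 + 6t^2 − 66t − 70 = ((1/2)t + 9/2)(4t^2 − 24t + 80) + (2t − 430)
  4t^2 − 24t + 80 = (2t + 418)(2t − 430) + (179820)
  2t − 430 = ((1/89910)t − 43/17982)(179820) + (0)
The last nonzero remainder is the constant 179820, so the polynomials are coprime and gcd = 1.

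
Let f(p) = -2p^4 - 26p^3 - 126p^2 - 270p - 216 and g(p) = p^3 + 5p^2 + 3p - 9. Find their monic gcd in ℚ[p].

By polynomial division,
  -2p^4 - 26p^3 - 126p^2 - 270p - 216 = (-2p - 16)(p^3 + 5p^2 + 3p - 9) + (-40p^2 - 240p - 360)
  p^3 + 5p^2 + 3p - 9 = (-(1/40)p + 1/40)(-40p^2 - 240p - 360) + (0)
Last nonzero remainder: -40p^2 - 240p - 360. Dividing through by -40 gives the monic gcd p^2 + 6p + 9.

p^2 + 6p + 9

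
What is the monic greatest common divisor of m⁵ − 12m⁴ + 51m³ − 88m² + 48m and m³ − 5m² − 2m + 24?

Apply the Euclidean algorithm:
  m⁵ − 12m⁴ + 51m³ − 88m² + 48m = (m² − 7m + 18)(m³ − 5m² − 2m + 24) + (−36m² + 252m − 432)
  m³ − 5m² − 2m + 24 = (−(1/36)m − 1/18)(−36m² + 252m − 432) + (0)
Last nonzero remainder: −36m² + 252m − 432. Dividing through by −36 gives the monic gcd m² − 7m + 12.

m² − 7m + 12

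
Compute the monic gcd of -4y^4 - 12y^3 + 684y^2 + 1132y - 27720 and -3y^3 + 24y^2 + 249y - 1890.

Euclidean algorithm in ℚ[y]:
  -4y^4 - 12y^3 + 684y^2 + 1132y - 27720 = ((4/3)y + 44/3)(-3y^3 + 24y^2 + 249y - 1890) + (0)
Last nonzero remainder: -3y^3 + 24y^2 + 249y - 1890. Dividing through by -3 gives the monic gcd y^3 - 8y^2 - 83y + 630.

y^3 - 8y^2 - 83y + 630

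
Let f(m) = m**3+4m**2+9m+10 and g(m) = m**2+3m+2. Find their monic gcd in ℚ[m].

m+2

Apply the Euclidean algorithm:
  m**3+4m**2+9m+10 = (m+1)(m**2+3m+2) + (4m+8)
  m**2+3m+2 = ((1/4)m+1/4)(4m+8) + (0)
Last nonzero remainder: 4m+8. Dividing through by 4 gives the monic gcd m+2.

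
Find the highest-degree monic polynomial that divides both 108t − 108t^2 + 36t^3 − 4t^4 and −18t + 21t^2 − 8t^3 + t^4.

9t − 6t^2 + t^3

Apply the Euclidean algorithm:
  −4t^4 + 36t^3 − 108t^2 + 108t = (−4)(t^4 − 8t^3 + 21t^2 − 18t) + (4t^3 − 24t^2 + 36t)
  t^4 − 8t^3 + 21t^2 − 18t = ((1/4)t − 1/2)(4t^3 − 24t^2 + 36t) + (0)
Last nonzero remainder: 4t^3 − 24t^2 + 36t. Dividing through by 4 gives the monic gcd t^3 − 6t^2 + 9t.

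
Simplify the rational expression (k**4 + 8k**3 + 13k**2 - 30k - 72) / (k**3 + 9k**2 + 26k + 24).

(k**2 + k - 6)/(k + 2)

Apply the Euclidean algorithm:
  k**4 + 8k**3 + 13k**2 - 30k - 72 = (k - 1)(k**3 + 9k**2 + 26k + 24) + (-4k**2 - 28k - 48)
  k**3 + 9k**2 + 26k + 24 = (-(1/4)k - 1/2)(-4k**2 - 28k - 48) + (0)
Last nonzero remainder: -4k**2 - 28k - 48. Dividing through by -4 gives the monic gcd k**2 + 7k + 12.
Cancel k**2 + 7k + 12 from numerator and denominator to get the reduced form.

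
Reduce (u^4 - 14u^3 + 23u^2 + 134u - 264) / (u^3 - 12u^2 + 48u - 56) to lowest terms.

By polynomial division,
  u^4 - 14u^3 + 23u^2 + 134u - 264 = (u - 2)(u^3 - 12u^2 + 48u - 56) + (-49u^2 + 286u - 376)
  u^3 - 12u^2 + 48u - 56 = (-(1/49)u + 302/2401)(-49u^2 + 286u - 376) + ((10452/2401)u - 20904/2401)
  -49u^2 + 286u - 376 = (-(117649/10452)u + 112847/2613)((10452/2401)u - 20904/2401) + (0)
Last nonzero remainder: (10452/2401)u - 20904/2401. Dividing through by 10452/2401 gives the monic gcd u - 2.
Cancel u - 2 from numerator and denominator to get the reduced form.

(u^3 - 12u^2 - u + 132)/(u^2 - 10u + 28)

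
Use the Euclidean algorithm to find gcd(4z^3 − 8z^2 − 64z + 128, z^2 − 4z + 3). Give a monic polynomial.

Repeated division with remainder:
  4z^3 − 8z^2 − 64z + 128 = (4z + 8)(z^2 − 4z + 3) + (−44z + 104)
  z^2 − 4z + 3 = (−(1/44)z + 9/242)(−44z + 104) + (−105/121)
  −44z + 104 = ((5324/105)z − 12584/105)(−105/121) + (0)
The last nonzero remainder is the constant −105/121, so the polynomials are coprime and gcd = 1.

1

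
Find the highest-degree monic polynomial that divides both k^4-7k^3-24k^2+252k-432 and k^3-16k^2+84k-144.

Euclidean algorithm in ℚ[k]:
  k^4-7k^3-24k^2+252k-432 = (k+9)(k^3-16k^2+84k-144) + (36k^2-360k+864)
  k^3-16k^2+84k-144 = ((1/36)k-1/6)(36k^2-360k+864) + (0)
Last nonzero remainder: 36k^2-360k+864. Dividing through by 36 gives the monic gcd k^2-10k+24.

k^2-10k+24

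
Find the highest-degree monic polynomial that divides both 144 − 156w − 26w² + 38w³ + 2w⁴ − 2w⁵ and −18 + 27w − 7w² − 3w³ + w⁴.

6 − 7w + w³

Apply the Euclidean algorithm:
  −2w⁵ + 2w⁴ + 38w³ − 26w² − 156w + 144 = (−2w − 4)(w⁴ − 3w³ − 7w² + 27w − 18) + (12w³ − 84w + 72)
  w⁴ − 3w³ − 7w² + 27w − 18 = ((1/12)w − 1/4)(12w³ − 84w + 72) + (0)
Last nonzero remainder: 12w³ − 84w + 72. Dividing through by 12 gives the monic gcd w³ − 7w + 6.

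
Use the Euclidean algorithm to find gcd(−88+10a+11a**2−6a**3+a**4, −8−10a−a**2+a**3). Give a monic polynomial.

Euclidean algorithm in ℚ[a]:
  a**4−6a**3+11a**2+10a−88 = (a−5)(a**3−a**2−10a−8) + (16a**2−32a−128)
  a**3−a**2−10a−8 = ((1/16)a+1/16)(16a**2−32a−128) + (0)
Last nonzero remainder: 16a**2−32a−128. Dividing through by 16 gives the monic gcd a**2−2a−8.

−8−2a+a**2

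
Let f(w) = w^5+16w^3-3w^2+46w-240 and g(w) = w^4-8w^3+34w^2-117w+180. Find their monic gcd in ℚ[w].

w^2-w+15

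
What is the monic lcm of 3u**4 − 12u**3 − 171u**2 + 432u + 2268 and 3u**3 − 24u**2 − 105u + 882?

u**5 − 11u**4 − 29u**3 + 543u**2 − 252u − 5292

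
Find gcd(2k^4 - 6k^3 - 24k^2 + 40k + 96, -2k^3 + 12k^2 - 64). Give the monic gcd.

k^2 - 2k - 8

By polynomial division,
  2k^4 - 6k^3 - 24k^2 + 40k + 96 = (-k - 3)(-2k^3 + 12k^2 - 64) + (12k^2 - 24k - 96)
  -2k^3 + 12k^2 - 64 = (-(1/6)k + 2/3)(12k^2 - 24k - 96) + (0)
Last nonzero remainder: 12k^2 - 24k - 96. Dividing through by 12 gives the monic gcd k^2 - 2k - 8.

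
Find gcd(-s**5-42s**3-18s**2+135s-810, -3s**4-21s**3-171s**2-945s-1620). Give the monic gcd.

By polynomial division,
  -s**5-42s**3-18s**2+135s-810 = ((1/3)s-7/3)(-3s**4-21s**3-171s**2-945s-1620) + (-34s**3-102s**2-1530s-4590)
  -3s**4-21s**3-171s**2-945s-1620 = ((3/34)s+6/17)(-34s**3-102s**2-1530s-4590) + (0)
Last nonzero remainder: -34s**3-102s**2-1530s-4590. Dividing through by -34 gives the monic gcd s**3+3s**2+45s+135.

s**3+3s**2+45s+135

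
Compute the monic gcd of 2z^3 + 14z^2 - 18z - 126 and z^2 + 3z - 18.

Apply the Euclidean algorithm:
  2z^3 + 14z^2 - 18z - 126 = (2z + 8)(z^2 + 3z - 18) + (-6z + 18)
  z^2 + 3z - 18 = (-(1/6)z - 1)(-6z + 18) + (0)
Last nonzero remainder: -6z + 18. Dividing through by -6 gives the monic gcd z - 3.

z - 3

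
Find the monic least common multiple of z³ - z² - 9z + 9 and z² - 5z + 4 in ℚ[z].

By polynomial division,
  z³ - z² - 9z + 9 = (z + 4)(z² - 5z + 4) + (7z - 7)
  z² - 5z + 4 = ((1/7)z - 4/7)(7z - 7) + (0)
Last nonzero remainder: 7z - 7. Dividing through by 7 gives the monic gcd z - 1.
Then lcm(f, g) = f·g / gcd(f, g); expanding and making the result monic gives the answer.

z⁴ - 5z³ - 5z² + 45z - 36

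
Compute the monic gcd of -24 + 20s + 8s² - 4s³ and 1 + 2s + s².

By polynomial division,
  -4s³ + 8s² + 20s - 24 = (-4s + 16)(s² + 2s + 1) + (-8s - 40)
  s² + 2s + 1 = (-(1/8)s + 3/8)(-8s - 40) + (16)
  -8s - 40 = (-(1/2)s - 5/2)(16) + (0)
The last nonzero remainder is the constant 16, so the polynomials are coprime and gcd = 1.

1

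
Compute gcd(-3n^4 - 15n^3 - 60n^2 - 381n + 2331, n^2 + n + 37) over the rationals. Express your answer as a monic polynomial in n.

Repeated division with remainder:
  -3n^4 - 15n^3 - 60n^2 - 381n + 2331 = (-3n^2 - 12n + 63)(n^2 + n + 37) + (0)
The last nonzero remainder n^2 + n + 37 is already monic.

n^2 + n + 37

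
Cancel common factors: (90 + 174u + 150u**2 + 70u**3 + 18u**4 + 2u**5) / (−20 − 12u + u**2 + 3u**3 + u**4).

Euclidean algorithm in ℚ[u]:
  2u**5 + 18u**4 + 70u**3 + 150u**2 + 174u + 90 = (2u + 12)(u**4 + 3u**3 + u**2 − 12u − 20) + (32u**3 + 162u**2 + 358u + 330)
  u**4 + 3u**3 + u**2 − 12u − 20 = ((1/32)u − 33/512)(32u**3 + 162u**2 + 358u + 330) + ((65/256)u**2 + (195/256)u + 325/256)
  32u**3 + 162u**2 + 358u + 330 = ((8192/65)u + 16896/65)((65/256)u**2 + (195/256)u + 325/256) + (0)
Last nonzero remainder: (65/256)u**2 + (195/256)u + 325/256. Dividing through by 65/256 gives the monic gcd u**2 + 3u + 5.
Cancel u**2 + 3u + 5 from numerator and denominator to get the reduced form.

(18 + 24u + 12u**2 + 2u**3)/(−4 + u**2)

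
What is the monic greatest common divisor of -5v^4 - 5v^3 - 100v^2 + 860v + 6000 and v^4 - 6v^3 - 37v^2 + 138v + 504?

By polynomial division,
  -5v^4 - 5v^3 - 100v^2 + 860v + 6000 = (-5)(v^4 - 6v^3 - 37v^2 + 138v + 504) + (-35v^3 - 285v^2 + 1550v + 8520)
  v^4 - 6v^3 - 37v^2 + 138v + 504 = (-(1/35)v + 99/245)(-35v^3 - 285v^2 + 1550v + 8520) + ((6000/49)v^2 - (12000/49)v - 144000/49)
  -35v^3 - 285v^2 + 1550v + 8520 = (-(343/1200)v - 3479/1200)((6000/49)v^2 - (12000/49)v - 144000/49) + (0)
Last nonzero remainder: (6000/49)v^2 - (12000/49)v - 144000/49. Dividing through by 6000/49 gives the monic gcd v^2 - 2v - 24.

v^2 - 2v - 24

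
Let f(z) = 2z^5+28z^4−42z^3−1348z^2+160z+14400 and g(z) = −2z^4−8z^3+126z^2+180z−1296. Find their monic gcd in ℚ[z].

Euclidean algorithm in ℚ[z]:
  2z^5+28z^4−42z^3−1348z^2+160z+14400 = (−z−10)(−2z^4−8z^3+126z^2+180z−1296) + (4z^3+92z^2+664z+1440)
  −2z^4−8z^3+126z^2+180z−1296 = (−(1/2)z+19/2)(4z^3+92z^2+664z+1440) + (−416z^2−5408z−14976)
  4z^3+92z^2+664z+1440 = (−(1/104)z−5/52)(−416z^2−5408z−14976) + (0)
Last nonzero remainder: −416z^2−5408z−14976. Dividing through by −416 gives the monic gcd z^2+13z+36.

z^2+13z+36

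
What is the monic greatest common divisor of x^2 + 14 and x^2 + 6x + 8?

1

Euclidean algorithm in ℚ[x]:
  x^2 + 14 = (x^2 + 6x + 8) + (-6x + 6)
  x^2 + 6x + 8 = (-(1/6)x - 7/6)(-6x + 6) + (15)
  -6x + 6 = (-(2/5)x + 2/5)(15) + (0)
The last nonzero remainder is the constant 15, so the polynomials are coprime and gcd = 1.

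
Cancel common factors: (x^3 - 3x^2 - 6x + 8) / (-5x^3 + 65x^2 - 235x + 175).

Repeated division with remainder:
  x^3 - 3x^2 - 6x + 8 = (-1/5)(-5x^3 + 65x^2 - 235x + 175) + (10x^2 - 53x + 43)
  -5x^3 + 65x^2 - 235x + 175 = (-(1/2)x + 77/20)(10x^2 - 53x + 43) + (-(189/20)x + 189/20)
  10x^2 - 53x + 43 = (-(200/189)x + 860/189)(-(189/20)x + 189/20) + (0)
Last nonzero remainder: -(189/20)x + 189/20. Dividing through by -189/20 gives the monic gcd x - 1.
Cancel x - 1 from numerator and denominator to get the reduced form.

(-x^2 + 2x + 8)/(5x^2 - 60x + 175)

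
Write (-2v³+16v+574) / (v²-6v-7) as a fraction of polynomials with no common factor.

(-2v²-14v-82)/(v+1)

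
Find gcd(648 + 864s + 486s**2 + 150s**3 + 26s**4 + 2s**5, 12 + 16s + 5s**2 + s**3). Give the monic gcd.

12 + 4s + s**2

Euclidean algorithm in ℚ[s]:
  2s**5 + 26s**4 + 150s**3 + 486s**2 + 864s + 648 = (2s**2 + 16s + 38)(s**3 + 5s**2 + 16s + 12) + (16s**2 + 64s + 192)
  s**3 + 5s**2 + 16s + 12 = ((1/16)s + 1/16)(16s**2 + 64s + 192) + (0)
Last nonzero remainder: 16s**2 + 64s + 192. Dividing through by 16 gives the monic gcd s**2 + 4s + 12.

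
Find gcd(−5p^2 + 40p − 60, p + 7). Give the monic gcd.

Euclidean algorithm in ℚ[p]:
  −5p^2 + 40p − 60 = (−5p + 75)(p + 7) + (−585)
  p + 7 = (−(1/585)p − 7/585)(−585) + (0)
The last nonzero remainder is the constant −585, so the polynomials are coprime and gcd = 1.

1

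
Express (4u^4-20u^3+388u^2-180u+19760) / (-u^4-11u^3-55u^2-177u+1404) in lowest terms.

(-4u^2+40u-380)/(u^2+6u-27)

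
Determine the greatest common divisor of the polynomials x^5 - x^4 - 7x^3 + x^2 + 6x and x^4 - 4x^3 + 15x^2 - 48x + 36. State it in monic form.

x^2 - 4x + 3

Apply the Euclidean algorithm:
  x^5 - x^4 - 7x^3 + x^2 + 6x = (x + 3)(x^4 - 4x^3 + 15x^2 - 48x + 36) + (-10x^3 + 4x^2 + 114x - 108)
  x^4 - 4x^3 + 15x^2 - 48x + 36 = (-(1/10)x + 9/25)(-10x^3 + 4x^2 + 114x - 108) + ((624/25)x^2 - (2496/25)x + 1872/25)
  -10x^3 + 4x^2 + 114x - 108 = (-(125/312)x - 75/52)((624/25)x^2 - (2496/25)x + 1872/25) + (0)
Last nonzero remainder: (624/25)x^2 - (2496/25)x + 1872/25. Dividing through by 624/25 gives the monic gcd x^2 - 4x + 3.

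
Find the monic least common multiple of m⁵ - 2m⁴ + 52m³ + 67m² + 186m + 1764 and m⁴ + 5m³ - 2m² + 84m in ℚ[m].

m⁷ + 5m⁶ + 38m⁵ + 431m⁴ + 655m³ + 3066m² + 12348m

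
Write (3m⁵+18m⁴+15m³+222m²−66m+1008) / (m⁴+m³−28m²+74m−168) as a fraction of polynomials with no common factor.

(3m²+3m+24)/(m−4)

Euclidean algorithm in ℚ[m]:
  3m⁵+18m⁴+15m³+222m²−66m+1008 = (3m+15)(m⁴+m³−28m²+74m−168) + (84m³+420m²−672m+3528)
  m⁴+m³−28m²+74m−168 = ((1/84)m−1/21)(84m³+420m²−672m+3528) + (0)
Last nonzero remainder: 84m³+420m²−672m+3528. Dividing through by 84 gives the monic gcd m³+5m²−8m+42.
Cancel m³+5m²−8m+42 from numerator and denominator to get the reduced form.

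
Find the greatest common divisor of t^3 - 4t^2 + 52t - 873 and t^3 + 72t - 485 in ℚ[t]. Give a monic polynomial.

By polynomial division,
  t^3 - 4t^2 + 52t - 873 = (t^3 + 72t - 485) + (-4t^2 - 20t - 388)
  t^3 + 72t - 485 = (-(1/4)t + 5/4)(-4t^2 - 20t - 388) + (0)
Last nonzero remainder: -4t^2 - 20t - 388. Dividing through by -4 gives the monic gcd t^2 + 5t + 97.

t^2 + 5t + 97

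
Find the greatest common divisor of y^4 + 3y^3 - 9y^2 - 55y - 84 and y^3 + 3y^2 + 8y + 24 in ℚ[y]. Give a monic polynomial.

Euclidean algorithm in ℚ[y]:
  y^4 + 3y^3 - 9y^2 - 55y - 84 = (y)(y^3 + 3y^2 + 8y + 24) + (-17y^2 - 79y - 84)
  y^3 + 3y^2 + 8y + 24 = (-(1/17)y + 28/289)(-17y^2 - 79y - 84) + ((3096/289)y + 9288/289)
  -17y^2 - 79y - 84 = (-(4913/3096)y - 2023/774)((3096/289)y + 9288/289) + (0)
Last nonzero remainder: (3096/289)y + 9288/289. Dividing through by 3096/289 gives the monic gcd y + 3.

y + 3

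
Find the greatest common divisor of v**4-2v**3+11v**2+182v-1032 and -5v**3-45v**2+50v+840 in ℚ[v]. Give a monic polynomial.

v**2+2v-24

Euclidean algorithm in ℚ[v]:
  v**4-2v**3+11v**2+182v-1032 = (-(1/5)v+11/5)(-5v**3-45v**2+50v+840) + (120v**2+240v-2880)
  -5v**3-45v**2+50v+840 = (-(1/24)v-7/24)(120v**2+240v-2880) + (0)
Last nonzero remainder: 120v**2+240v-2880. Dividing through by 120 gives the monic gcd v**2+2v-24.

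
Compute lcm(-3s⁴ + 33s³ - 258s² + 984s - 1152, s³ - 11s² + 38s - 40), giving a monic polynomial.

s⁵ - 16s⁴ + 141s³ - 758s² + 2024s - 1920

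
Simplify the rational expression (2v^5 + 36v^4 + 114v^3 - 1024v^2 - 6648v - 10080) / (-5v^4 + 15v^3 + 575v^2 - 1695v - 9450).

(-2v^3 - 10v^2 + 76v + 336)/(5v^2 - 80v + 315)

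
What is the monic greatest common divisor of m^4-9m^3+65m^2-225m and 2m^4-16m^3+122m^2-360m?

Repeated division with remainder:
  m^4-9m^3+65m^2-225m = (1/2)(2m^4-16m^3+122m^2-360m) + (-m^3+4m^2-45m)
  2m^4-16m^3+122m^2-360m = (-2m+8)(-m^3+4m^2-45m) + (0)
Last nonzero remainder: -m^3+4m^2-45m. Dividing through by -1 gives the monic gcd m^3-4m^2+45m.

m^3-4m^2+45m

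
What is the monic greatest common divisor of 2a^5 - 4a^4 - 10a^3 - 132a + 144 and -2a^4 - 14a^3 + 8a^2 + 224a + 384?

Apply the Euclidean algorithm:
  2a^5 - 4a^4 - 10a^3 - 132a + 144 = (-a + 9)(-2a^4 - 14a^3 + 8a^2 + 224a + 384) + (124a^3 + 152a^2 - 1764a - 3312)
  -2a^4 - 14a^3 + 8a^2 + 224a + 384 = (-(1/62)a - 179/1922)(124a^3 + 152a^2 - 1764a - 3312) + (-(6050/961)a^2 + (6050/961)a + 72600/961)
  124a^3 + 152a^2 - 1764a - 3312 = (-(59582/3025)a - 132618/3025)(-(6050/961)a^2 + (6050/961)a + 72600/961) + (0)
Last nonzero remainder: -(6050/961)a^2 + (6050/961)a + 72600/961. Dividing through by -6050/961 gives the monic gcd a^2 - a - 12.

a^2 - a - 12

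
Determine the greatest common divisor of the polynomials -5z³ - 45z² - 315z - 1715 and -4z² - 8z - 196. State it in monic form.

Apply the Euclidean algorithm:
  -5z³ - 45z² - 315z - 1715 = ((5/4)z + 35/4)(-4z² - 8z - 196) + (0)
Last nonzero remainder: -4z² - 8z - 196. Dividing through by -4 gives the monic gcd z² + 2z + 49.

z² + 2z + 49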